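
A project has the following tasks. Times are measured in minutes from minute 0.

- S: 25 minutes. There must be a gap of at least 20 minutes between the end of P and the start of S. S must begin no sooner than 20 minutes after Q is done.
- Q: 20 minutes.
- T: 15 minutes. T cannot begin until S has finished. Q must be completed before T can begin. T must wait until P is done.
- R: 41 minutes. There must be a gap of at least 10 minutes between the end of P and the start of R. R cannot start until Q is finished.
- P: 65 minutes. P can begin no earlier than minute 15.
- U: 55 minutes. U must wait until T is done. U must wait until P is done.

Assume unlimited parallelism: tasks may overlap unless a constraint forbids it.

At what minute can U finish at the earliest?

Nothing blocks Q, so it runs from minute 0 to minute 20.
P cannot begin until its own release at minute 15. It runs from minute 15 to 15 + 65 = minute 80.
S cannot start until P (finishes minute 80, plus 20-minute gap → minute 100); Q (finishes minute 20, plus 20-minute gap → minute 40). The controlling bound is minute 100, so S finishes at 100 + 25 = minute 125.
T has to wait for S (finishes minute 125); Q (finishes minute 20); P (finishes minute 80). The latest of these is minute 125, so T runs minute 125 to 125 + 15 = minute 140.
U has to wait for T (finishes minute 140); P (finishes minute 80). The latest of these is minute 140, so U runs minute 140 to 140 + 55 = minute 195.

195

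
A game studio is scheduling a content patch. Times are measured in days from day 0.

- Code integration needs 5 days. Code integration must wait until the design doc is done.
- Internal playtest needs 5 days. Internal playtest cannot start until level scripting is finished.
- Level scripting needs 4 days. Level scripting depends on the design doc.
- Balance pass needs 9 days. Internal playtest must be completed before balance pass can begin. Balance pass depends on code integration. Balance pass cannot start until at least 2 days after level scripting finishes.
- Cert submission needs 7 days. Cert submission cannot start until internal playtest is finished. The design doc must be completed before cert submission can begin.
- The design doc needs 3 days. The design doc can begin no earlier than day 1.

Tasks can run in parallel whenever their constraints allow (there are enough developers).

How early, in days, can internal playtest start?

8

The design doc cannot begin until its own release at day 1. It runs from day 1 to 1 + 3 = day 4.
Level scripting waits on the design doc (finishes day 4), so it starts at day 4 and finishes at 4 + 4 = day 8.
Internal playtest waits on level scripting (finishes day 8), so the earliest it can start is day 8.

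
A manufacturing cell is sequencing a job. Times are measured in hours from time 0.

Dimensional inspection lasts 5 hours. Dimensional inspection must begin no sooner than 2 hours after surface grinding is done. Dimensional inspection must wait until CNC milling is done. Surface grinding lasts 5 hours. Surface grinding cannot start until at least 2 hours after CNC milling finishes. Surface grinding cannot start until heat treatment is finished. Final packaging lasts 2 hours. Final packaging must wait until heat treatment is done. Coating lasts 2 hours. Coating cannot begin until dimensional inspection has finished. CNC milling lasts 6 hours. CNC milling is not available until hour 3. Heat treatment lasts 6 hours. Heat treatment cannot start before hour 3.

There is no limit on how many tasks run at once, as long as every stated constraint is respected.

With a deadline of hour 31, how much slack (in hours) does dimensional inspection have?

6

After its own release at hour 3, heat treatment can start at hour 3 and finishes at hour 9.
After its own release at hour 3, CNC milling can start at hour 3 and finishes at hour 9.
Surface grinding has to wait for CNC milling (finishes hour 9, plus 2-hour gap → hour 11); heat treatment (finishes hour 9). The latest of these is hour 11, so surface grinding runs hour 11 to 11 + 5 = hour 16.
Dimensional inspection cannot start until surface grinding (finishes hour 16, plus 2-hour gap → hour 18); CNC milling (finishes hour 9). The controlling bound is hour 18, so dimensional inspection finishes at 18 + 5 = hour 23.

Working backward from the deadline:
To finish by hour 31, coating (duration 2) must start no later than hour 29.
Dimensional inspection has to be done before coating (must start by hour 29). That means finishing by hour 29, i.e. starting by 29 − 5 = hour 24.
So dimensional inspection can start as early as hour 18 and as late as hour 24, giving 24 − 18 = 6 hours of slack.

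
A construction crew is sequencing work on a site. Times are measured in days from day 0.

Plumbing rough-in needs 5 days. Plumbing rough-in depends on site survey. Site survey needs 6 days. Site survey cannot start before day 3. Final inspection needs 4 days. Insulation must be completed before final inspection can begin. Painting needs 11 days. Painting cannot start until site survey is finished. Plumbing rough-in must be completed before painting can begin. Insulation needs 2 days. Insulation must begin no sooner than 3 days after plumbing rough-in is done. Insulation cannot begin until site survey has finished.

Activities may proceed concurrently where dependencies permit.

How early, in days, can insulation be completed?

19

After its own release at day 3, site survey can start at day 3 and finishes at day 9.
After site survey (finishes day 9), plumbing rough-in can start at day 9 and finishes at day 14.
Insulation cannot start until plumbing rough-in (finishes day 14, plus 3-day gap → day 17); site survey (finishes day 9). The controlling bound is day 17, so insulation finishes at 17 + 2 = day 19.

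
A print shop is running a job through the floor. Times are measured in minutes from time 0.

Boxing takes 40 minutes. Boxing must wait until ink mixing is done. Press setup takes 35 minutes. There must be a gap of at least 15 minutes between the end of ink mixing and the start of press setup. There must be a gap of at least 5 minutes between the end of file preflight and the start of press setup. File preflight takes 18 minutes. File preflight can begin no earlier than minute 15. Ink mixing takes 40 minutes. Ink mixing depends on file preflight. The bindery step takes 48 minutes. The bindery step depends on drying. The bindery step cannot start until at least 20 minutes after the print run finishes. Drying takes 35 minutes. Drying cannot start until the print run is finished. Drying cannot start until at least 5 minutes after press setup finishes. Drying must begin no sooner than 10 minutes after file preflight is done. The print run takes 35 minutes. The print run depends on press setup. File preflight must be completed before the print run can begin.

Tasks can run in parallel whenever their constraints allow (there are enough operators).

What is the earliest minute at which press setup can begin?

File preflight waits on its own release at minute 15, so it starts at minute 15 and finishes at 15 + 18 = minute 33.
Ink mixing waits on file preflight (finishes minute 33), so it starts at minute 33 and finishes at 33 + 40 = minute 73.
Press setup waits on ink mixing (finishes minute 73, plus 15-minute gap → minute 88); file preflight (finishes minute 33, plus 5-minute gap → minute 38). The latest of these is minute 88, which is the earliest press setup can start.

88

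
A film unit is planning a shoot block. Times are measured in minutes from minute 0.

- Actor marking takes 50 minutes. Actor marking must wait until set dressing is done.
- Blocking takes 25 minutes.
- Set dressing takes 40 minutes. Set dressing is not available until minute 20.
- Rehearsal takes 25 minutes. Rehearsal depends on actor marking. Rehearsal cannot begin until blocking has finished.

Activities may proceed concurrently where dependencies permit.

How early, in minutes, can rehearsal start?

110

Nothing blocks blocking, so it runs from minute 0 to minute 25.
Set dressing cannot begin until its own release at minute 20. It runs from minute 20 to 20 + 40 = minute 60.
After set dressing (finishes minute 60), actor marking can start at minute 60 and finishes at minute 110.
Rehearsal waits on actor marking (finishes minute 110); blocking (finishes minute 25). The latest of these is minute 110, which is the earliest rehearsal can start.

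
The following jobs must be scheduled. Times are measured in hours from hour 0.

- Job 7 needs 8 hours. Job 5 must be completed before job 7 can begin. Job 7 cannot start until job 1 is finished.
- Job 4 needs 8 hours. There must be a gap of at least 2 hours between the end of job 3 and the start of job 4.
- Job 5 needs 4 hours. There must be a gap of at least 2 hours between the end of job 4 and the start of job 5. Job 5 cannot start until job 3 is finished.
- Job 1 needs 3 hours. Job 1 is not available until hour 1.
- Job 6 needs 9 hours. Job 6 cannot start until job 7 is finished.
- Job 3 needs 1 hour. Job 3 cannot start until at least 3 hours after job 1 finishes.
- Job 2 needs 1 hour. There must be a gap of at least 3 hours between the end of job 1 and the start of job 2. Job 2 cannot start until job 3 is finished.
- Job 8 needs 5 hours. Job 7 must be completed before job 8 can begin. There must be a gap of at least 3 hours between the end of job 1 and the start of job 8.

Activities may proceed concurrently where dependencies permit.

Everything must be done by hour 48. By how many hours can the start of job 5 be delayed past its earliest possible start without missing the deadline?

Job 1 cannot begin until its own release at hour 1. It runs from hour 1 to 1 + 3 = hour 4.
Job 3 waits on job 1 (finishes hour 4, plus 3-hour gap → hour 7), so it starts at hour 7 and finishes at 7 + 1 = hour 8.
Job 4 waits on job 3 (finishes hour 8, plus 2-hour gap → hour 10), so it starts at hour 10 and finishes at 10 + 8 = hour 18.
Job 5 cannot start until job 4 (finishes hour 18, plus 2-hour gap → hour 20); job 3 (finishes hour 8). The controlling bound is hour 20, so job 5 finishes at 20 + 4 = hour 24.

Working backward from the deadline:
Job 6 must finish by hour 48; it takes 9 hours, so it must start by 48 − 9 = hour 39.
Job 8 must finish by hour 48; it takes 5 hours, so it must start by 48 − 5 = hour 43.
Job 7 feeds job 6 (must start by hour 39); job 8 (must start by hour 43). Taking the minimum, job 7 must finish by hour 39 and start by 39 − 8 = hour 31.
Job 5 feeds into job 7 (must start by hour 31); so job 5 must finish by hour 31 and therefore start by hour 27.
So job 5 can start as early as hour 20 and as late as hour 27, giving 27 − 20 = 7 hours of slack.

7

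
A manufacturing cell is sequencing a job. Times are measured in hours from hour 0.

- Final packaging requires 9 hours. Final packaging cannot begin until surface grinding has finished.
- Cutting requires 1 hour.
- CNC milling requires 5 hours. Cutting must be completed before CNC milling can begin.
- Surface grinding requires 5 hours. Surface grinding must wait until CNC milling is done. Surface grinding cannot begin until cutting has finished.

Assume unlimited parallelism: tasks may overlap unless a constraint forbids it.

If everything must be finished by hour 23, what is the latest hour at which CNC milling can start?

4

Final packaging has no dependents, so it just needs to finish by hour 23. Starting by 23 − 9 = hour 14 achieves that.
Surface grinding must finish before final packaging (must start by hour 14). With a 5-hour duration, surface grinding must start by 14 − 5 = hour 9.
CNC milling has to be done before surface grinding (must start by hour 9). That means finishing by hour 9, i.e. starting by 9 − 5 = hour 4.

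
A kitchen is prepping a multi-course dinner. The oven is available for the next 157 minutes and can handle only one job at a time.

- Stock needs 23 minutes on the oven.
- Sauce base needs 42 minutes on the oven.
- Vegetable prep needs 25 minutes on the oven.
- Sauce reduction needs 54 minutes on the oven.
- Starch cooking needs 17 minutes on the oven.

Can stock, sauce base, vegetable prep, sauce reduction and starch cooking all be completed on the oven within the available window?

No

Running back to back, the jobs need 23 + 42 + 25 + 54 + 17 = 161 minutes on the oven.
Since 161 > 157, they cannot all fit.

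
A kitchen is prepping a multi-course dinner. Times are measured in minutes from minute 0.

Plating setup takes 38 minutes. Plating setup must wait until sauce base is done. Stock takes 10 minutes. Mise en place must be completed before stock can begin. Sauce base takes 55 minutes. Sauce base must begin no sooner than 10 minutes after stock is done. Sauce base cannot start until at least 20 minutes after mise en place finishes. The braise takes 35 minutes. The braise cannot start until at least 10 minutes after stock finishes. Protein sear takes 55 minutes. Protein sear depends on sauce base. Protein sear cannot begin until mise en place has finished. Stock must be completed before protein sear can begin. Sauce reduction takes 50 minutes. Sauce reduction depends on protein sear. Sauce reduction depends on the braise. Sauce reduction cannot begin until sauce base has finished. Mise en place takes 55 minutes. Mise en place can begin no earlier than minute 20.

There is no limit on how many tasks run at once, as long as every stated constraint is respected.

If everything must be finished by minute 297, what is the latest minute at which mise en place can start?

62

Sauce reduction has no dependents, so it just needs to finish by minute 297. Starting by 297 − 50 = minute 247 achieves that.
Protein sear has to be done before sauce reduction (must start by minute 247). That means finishing by minute 247, i.e. starting by 247 − 55 = minute 192.
Nothing follows plating setup; the deadline of minute 297 is its only limit. It must start by 297 − 38 = minute 259.
Sauce base feeds protein sear (must start by minute 192); sauce reduction (must start by minute 247); plating setup (must start by minute 259). Taking the minimum, sauce base must finish by minute 192 and start by 192 − 55 = minute 137.
The braise has to be done before sauce reduction (must start by minute 247). That means finishing by minute 247, i.e. starting by 247 − 35 = minute 212.
Stock feeds sauce base (must start by minute 137, minus 10-minute gap → minute 127); the braise (must start by minute 212, minus 10-minute gap → minute 202); protein sear (must start by minute 192). Taking the minimum, stock must finish by minute 127 and start by 127 − 10 = minute 117.
Mise en place feeds stock (must start by minute 117); sauce base (must start by minute 137, minus 20-minute gap → minute 117); protein sear (must start by minute 192). Taking the minimum, mise en place must finish by minute 117 and start by 117 − 55 = minute 62.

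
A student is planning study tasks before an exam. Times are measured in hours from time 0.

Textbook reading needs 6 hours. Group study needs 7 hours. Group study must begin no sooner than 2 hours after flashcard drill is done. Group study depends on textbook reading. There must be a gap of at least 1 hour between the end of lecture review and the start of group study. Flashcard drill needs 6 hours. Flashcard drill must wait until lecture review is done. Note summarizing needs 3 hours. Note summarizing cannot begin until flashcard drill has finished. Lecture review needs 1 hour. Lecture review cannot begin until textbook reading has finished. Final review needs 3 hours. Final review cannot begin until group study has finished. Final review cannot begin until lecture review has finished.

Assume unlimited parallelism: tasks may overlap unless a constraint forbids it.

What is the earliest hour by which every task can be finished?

25

Nothing blocks textbook reading, so it runs from hour 0 to hour 6.
Lecture review cannot begin until textbook reading (finishes hour 6). It runs from hour 6 to 6 + 1 = hour 7.
Flashcard drill cannot begin until lecture review (finishes hour 7). It runs from hour 7 to 7 + 6 = hour 13.
After flashcard drill (finishes hour 13), note summarizing can start at hour 13 and finishes at hour 16.
Group study has to wait for flashcard drill (finishes hour 13, plus 2-hour gap → hour 15); textbook reading (finishes hour 6); lecture review (finishes hour 7, plus 1-hour gap → hour 8). The latest of these is hour 15, so group study runs hour 15 to 15 + 7 = hour 22.
Final review has to wait for group study (finishes hour 22); lecture review (finishes hour 7). The latest of these is hour 22, so final review runs hour 22 to 22 + 3 = hour 25.
All tasks are finished once the last one completes. Finish times: Textbook reading at 6, Lecture review at 7, Flashcard drill at 13, Group study at 22, Note summarizing at 16, Final review at 25. The latest is hour 25.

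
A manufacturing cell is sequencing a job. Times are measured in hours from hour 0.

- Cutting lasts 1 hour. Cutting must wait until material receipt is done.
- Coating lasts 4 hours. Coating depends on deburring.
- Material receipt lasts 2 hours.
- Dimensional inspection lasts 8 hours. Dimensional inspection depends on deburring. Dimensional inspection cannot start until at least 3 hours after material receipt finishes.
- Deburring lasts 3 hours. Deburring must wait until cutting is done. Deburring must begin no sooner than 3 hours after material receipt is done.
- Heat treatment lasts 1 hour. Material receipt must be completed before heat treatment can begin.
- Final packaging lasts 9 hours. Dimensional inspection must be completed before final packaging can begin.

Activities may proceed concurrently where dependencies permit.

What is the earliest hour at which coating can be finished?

Material receipt can start immediately at hour 0; it finishes at hour 2.
After material receipt (finishes hour 2), cutting can start at hour 2 and finishes at hour 3.
Deburring cannot start until cutting (finishes hour 3); material receipt (finishes hour 2, plus 3-hour gap → hour 5). The controlling bound is hour 5, so deburring finishes at 5 + 3 = hour 8.
After deburring (finishes hour 8), coating can start at hour 8 and finishes at hour 12.

12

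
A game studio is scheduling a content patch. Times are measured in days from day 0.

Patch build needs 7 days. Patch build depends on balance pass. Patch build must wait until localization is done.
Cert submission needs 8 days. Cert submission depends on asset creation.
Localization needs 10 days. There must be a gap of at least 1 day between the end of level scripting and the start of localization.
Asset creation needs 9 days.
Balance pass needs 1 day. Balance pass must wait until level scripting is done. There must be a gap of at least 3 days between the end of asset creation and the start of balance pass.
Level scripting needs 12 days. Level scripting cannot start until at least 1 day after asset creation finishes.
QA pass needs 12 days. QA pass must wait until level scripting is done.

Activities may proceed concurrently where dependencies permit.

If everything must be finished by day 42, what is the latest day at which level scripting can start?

12

Patch build must finish by day 42; it takes 7 days, so it must start by 42 − 7 = day 35.
Since patch build (must start by day 35) depends on it, balance pass must finish by day 35. Backing off its 1-day duration gives a latest start of day 34.
Localization feeds into patch build (must start by day 35); so localization must finish by day 35 and therefore start by day 25.
To finish by day 42, QA pass (duration 12) must start no later than day 30.
Level scripting has several dependents: balance pass (must start by day 34); localization (must start by day 25, minus 1-day gap → day 24); QA pass (must start by day 30). The earliest of those limits is day 24, so level scripting must start by 24 − 12 = day 12.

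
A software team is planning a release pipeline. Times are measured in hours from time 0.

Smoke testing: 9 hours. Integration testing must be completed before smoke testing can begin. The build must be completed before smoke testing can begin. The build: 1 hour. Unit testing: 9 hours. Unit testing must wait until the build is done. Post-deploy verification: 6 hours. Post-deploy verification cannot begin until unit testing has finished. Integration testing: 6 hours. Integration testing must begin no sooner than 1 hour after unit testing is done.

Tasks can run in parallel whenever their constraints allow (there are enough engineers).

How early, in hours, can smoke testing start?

17

The build can start immediately at hour 0; it finishes at hour 1.
After the build (finishes hour 1), unit testing can start at hour 1 and finishes at hour 10.
After unit testing (finishes hour 10, plus 1-hour gap → hour 11), integration testing can start at hour 11 and finishes at hour 17.
Smoke testing waits on integration testing (finishes hour 17); the build (finishes hour 1). The latest of these is hour 17, which is the earliest smoke testing can start.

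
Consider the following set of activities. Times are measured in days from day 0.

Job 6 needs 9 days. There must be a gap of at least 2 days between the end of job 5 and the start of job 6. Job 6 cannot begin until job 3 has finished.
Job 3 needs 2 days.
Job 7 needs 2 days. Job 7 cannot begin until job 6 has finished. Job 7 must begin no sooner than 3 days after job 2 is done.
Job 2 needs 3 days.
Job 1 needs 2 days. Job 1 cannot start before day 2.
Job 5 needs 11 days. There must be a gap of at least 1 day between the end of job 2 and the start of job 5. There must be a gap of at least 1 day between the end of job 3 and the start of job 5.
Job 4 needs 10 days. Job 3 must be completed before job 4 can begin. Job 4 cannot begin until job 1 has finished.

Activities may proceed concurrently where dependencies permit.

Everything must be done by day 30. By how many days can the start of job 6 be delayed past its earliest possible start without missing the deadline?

Job 3 can start immediately at day 0; it finishes at day 2.
Job 2 has no prerequisites, so it starts at day 0 and finishes at day 3.
Job 5 needs all of job 2 (finishes day 3, plus 1-day gap → day 4); job 3 (finishes day 2, plus 1-day gap → day 3). That puts its earliest start at day 4; it finishes at 4 + 11 = day 15.
For job 6: job 5 (finishes day 15, plus 2-day gap → day 17); job 3 (finishes day 2). Taking the maximum gives a start of day 17, and it finishes at 17 + 9 = day 26.

Working backward from the deadline:
Job 7 has no dependents, so it just needs to finish by day 30. Starting by 30 − 2 = day 28 achieves that.
Job 6 feeds into job 7 (must start by day 28); so job 6 must finish by day 28 and therefore start by day 19.
So job 6 can start as early as day 17 and as late as day 19, giving 19 − 17 = 2 days of slack.

2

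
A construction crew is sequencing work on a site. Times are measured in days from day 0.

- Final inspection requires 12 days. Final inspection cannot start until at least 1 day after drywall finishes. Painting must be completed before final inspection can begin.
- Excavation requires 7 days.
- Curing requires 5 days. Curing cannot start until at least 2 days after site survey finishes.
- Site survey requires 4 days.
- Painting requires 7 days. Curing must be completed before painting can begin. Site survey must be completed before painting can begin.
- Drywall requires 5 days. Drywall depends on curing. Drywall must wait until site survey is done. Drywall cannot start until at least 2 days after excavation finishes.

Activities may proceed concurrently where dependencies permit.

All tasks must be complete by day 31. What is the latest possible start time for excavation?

To finish by day 31, final inspection (duration 12) must start no later than day 19.
Drywall feeds into final inspection (must start by day 19, minus 1-day gap → day 18); so drywall must finish by day 18 and therefore start by day 13.
Excavation must finish before drywall (must start by day 13, minus 2-day gap → day 11). With a 7-day duration, excavation must start by 11 − 7 = day 4.

4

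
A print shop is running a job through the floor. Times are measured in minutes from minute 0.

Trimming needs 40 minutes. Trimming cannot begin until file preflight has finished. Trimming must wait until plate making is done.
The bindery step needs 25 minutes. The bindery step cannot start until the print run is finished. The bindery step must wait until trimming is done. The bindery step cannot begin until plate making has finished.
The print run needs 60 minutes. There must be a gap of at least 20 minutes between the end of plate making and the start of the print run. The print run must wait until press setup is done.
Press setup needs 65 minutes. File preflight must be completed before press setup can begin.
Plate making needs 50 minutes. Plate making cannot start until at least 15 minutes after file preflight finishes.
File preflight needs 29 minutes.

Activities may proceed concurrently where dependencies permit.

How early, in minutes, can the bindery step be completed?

File preflight has no prerequisites, so it starts at minute 0 and finishes at minute 29.
After file preflight (finishes minute 29), press setup can start at minute 29 and finishes at minute 94.
After file preflight (finishes minute 29, plus 15-minute gap → minute 44), plate making can start at minute 44 and finishes at minute 94.
Trimming needs all of file preflight (finishes minute 29); plate making (finishes minute 94). That puts its earliest start at minute 94; it finishes at 94 + 40 = minute 134.
For the print run: plate making (finishes minute 94, plus 20-minute gap → minute 114); press setup (finishes minute 94). Taking the maximum gives a start of minute 114, and it finishes at 114 + 60 = minute 174.
For the bindery step: the print run (finishes minute 174); trimming (finishes minute 134); plate making (finishes minute 94). Taking the maximum gives a start of minute 174, and it finishes at 174 + 25 = minute 199.

199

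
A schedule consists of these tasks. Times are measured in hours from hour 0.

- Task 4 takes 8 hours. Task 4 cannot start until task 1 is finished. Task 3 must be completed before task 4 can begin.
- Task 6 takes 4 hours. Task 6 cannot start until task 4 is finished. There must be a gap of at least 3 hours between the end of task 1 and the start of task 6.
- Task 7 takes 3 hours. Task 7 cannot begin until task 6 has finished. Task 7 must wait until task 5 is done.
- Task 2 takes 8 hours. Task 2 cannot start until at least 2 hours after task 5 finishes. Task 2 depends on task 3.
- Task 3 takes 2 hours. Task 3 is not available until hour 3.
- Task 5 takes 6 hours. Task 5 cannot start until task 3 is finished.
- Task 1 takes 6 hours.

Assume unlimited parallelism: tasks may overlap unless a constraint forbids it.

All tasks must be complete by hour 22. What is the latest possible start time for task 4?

7

To finish by hour 22, task 7 (duration 3) must start no later than hour 19.
Since task 7 (must start by hour 19) depends on it, task 6 must finish by hour 19. Backing off its 4-hour duration gives a latest start of hour 15.
Task 4 has to be done before task 6 (must start by hour 15). That means finishing by hour 15, i.e. starting by 15 − 8 = hour 7.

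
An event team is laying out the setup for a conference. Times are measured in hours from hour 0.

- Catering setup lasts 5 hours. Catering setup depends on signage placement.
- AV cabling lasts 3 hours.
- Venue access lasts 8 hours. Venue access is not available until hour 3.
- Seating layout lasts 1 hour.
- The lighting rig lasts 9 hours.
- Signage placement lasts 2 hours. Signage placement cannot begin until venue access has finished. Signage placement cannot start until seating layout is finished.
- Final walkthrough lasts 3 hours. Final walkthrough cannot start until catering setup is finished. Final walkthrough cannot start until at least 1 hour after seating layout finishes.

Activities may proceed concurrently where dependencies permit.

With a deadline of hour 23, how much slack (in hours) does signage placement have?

2

Seating layout can start immediately at hour 0; it finishes at hour 1.
After its own release at hour 3, venue access can start at hour 3 and finishes at hour 11.
Signage placement cannot start until venue access (finishes hour 11); seating layout (finishes hour 1). The controlling bound is hour 11, so signage placement finishes at 11 + 2 = hour 13.

Working backward from the deadline:
To finish by hour 23, final walkthrough (duration 3) must start no later than hour 20.
Catering setup must finish before final walkthrough (must start by hour 20). With a 5-hour duration, catering setup must start by 20 − 5 = hour 15.
Signage placement feeds into catering setup (must start by hour 15); so signage placement must finish by hour 15 and therefore start by hour 13.
So signage placement can start as early as hour 11 and as late as hour 13, giving 13 − 11 = 2 hours of slack.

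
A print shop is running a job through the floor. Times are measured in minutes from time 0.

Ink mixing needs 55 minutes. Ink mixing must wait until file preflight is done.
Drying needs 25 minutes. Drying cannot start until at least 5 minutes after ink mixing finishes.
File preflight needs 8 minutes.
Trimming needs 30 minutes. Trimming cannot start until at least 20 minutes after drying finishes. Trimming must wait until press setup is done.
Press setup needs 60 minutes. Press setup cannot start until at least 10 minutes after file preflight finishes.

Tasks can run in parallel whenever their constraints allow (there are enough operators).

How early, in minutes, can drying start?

68

File preflight can start immediately at minute 0; it finishes at minute 8.
Ink mixing cannot begin until file preflight (finishes minute 8). It runs from minute 8 to 8 + 55 = minute 63.
Drying waits on ink mixing (finishes minute 63, plus 5-minute gap → minute 68), so the earliest it can start is minute 68.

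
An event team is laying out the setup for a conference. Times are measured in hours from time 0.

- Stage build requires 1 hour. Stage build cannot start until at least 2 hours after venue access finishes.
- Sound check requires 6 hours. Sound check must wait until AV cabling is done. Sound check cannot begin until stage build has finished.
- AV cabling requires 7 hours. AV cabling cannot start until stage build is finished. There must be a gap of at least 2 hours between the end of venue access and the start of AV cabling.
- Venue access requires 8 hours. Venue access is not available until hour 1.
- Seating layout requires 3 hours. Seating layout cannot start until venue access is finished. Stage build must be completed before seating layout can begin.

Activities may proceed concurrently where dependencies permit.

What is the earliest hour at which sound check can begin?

Venue access cannot begin until its own release at hour 1. It runs from hour 1 to 1 + 8 = hour 9.
After venue access (finishes hour 9, plus 2-hour gap → hour 11), stage build can start at hour 11 and finishes at hour 12.
AV cabling has to wait for stage build (finishes hour 12); venue access (finishes hour 9, plus 2-hour gap → hour 11). The latest of these is hour 12, so AV cabling runs hour 12 to 12 + 7 = hour 19.
Sound check waits on AV cabling (finishes hour 19); stage build (finishes hour 12). The latest of these is hour 19, which is the earliest sound check can start.

19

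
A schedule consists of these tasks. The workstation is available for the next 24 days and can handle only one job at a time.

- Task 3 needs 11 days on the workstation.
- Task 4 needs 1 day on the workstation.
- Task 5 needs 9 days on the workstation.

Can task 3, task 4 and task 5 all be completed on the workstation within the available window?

Yes

Running back to back, the jobs need 11 + 1 + 9 = 21 days on the workstation.
Since 21 ≤ 24, they fit within the window.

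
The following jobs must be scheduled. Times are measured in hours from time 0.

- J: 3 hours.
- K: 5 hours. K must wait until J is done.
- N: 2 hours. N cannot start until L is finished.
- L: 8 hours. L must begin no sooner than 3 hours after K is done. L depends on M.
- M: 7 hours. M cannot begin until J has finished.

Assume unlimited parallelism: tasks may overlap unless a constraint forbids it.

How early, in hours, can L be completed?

J can start immediately at hour 0; it finishes at hour 3.
M waits on J (finishes hour 3), so it starts at hour 3 and finishes at 3 + 7 = hour 10.
K cannot begin until J (finishes hour 3). It runs from hour 3 to 3 + 5 = hour 8.
For L: K (finishes hour 8, plus 3-hour gap → hour 11); M (finishes hour 10). Taking the maximum gives a start of hour 11, and it finishes at 11 + 8 = hour 19.

19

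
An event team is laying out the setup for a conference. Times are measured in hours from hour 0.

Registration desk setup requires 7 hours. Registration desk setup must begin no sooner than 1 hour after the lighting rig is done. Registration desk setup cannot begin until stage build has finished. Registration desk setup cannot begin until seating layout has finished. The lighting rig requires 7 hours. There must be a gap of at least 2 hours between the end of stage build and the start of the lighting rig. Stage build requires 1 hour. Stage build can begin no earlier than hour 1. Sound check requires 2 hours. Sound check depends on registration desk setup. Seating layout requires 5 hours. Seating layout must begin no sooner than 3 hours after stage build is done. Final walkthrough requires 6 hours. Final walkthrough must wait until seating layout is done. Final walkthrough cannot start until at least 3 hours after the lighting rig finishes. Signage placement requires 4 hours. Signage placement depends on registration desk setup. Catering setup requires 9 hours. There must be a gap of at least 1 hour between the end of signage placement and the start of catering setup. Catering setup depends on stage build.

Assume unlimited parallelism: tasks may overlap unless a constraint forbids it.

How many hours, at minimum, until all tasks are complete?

33

After its own release at hour 1, stage build can start at hour 1 and finishes at hour 2.
Seating layout waits on stage build (finishes hour 2, plus 3-hour gap → hour 5), so it starts at hour 5 and finishes at 5 + 5 = hour 10.
After stage build (finishes hour 2, plus 2-hour gap → hour 4), the lighting rig can start at hour 4 and finishes at hour 11.
Final walkthrough needs all of seating layout (finishes hour 10); the lighting rig (finishes hour 11, plus 3-hour gap → hour 14). That puts its earliest start at hour 14; it finishes at 14 + 6 = hour 20.
Registration desk setup has to wait for the lighting rig (finishes hour 11, plus 1-hour gap → hour 12); stage build (finishes hour 2); seating layout (finishes hour 10). The latest of these is hour 12, so registration desk setup runs hour 12 to 12 + 7 = hour 19.
Sound check waits on registration desk setup (finishes hour 19), so it starts at hour 19 and finishes at 19 + 2 = hour 21.
Signage placement cannot begin until registration desk setup (finishes hour 19). It runs from hour 19 to 19 + 4 = hour 23.
Catering setup needs all of signage placement (finishes hour 23, plus 1-hour gap → hour 24); stage build (finishes hour 2). That puts its earliest start at hour 24; it finishes at 24 + 9 = hour 33.
All tasks are finished once the last one completes. Finish times: Stage build at 2, The lighting rig at 11, Seating layout at 10, Registration desk setup at 19, Signage placement at 23, Catering setup at 33, Sound check at 21, Final walkthrough at 20. The latest is hour 33.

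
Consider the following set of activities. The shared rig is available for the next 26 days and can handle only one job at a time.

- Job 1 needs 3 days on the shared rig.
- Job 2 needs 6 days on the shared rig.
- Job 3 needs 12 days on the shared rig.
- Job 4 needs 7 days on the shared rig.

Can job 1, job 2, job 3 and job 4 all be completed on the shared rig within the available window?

Running back to back, the jobs need 3 + 6 + 12 + 7 = 28 days on the shared rig.
Since 28 > 26, they cannot all fit.

No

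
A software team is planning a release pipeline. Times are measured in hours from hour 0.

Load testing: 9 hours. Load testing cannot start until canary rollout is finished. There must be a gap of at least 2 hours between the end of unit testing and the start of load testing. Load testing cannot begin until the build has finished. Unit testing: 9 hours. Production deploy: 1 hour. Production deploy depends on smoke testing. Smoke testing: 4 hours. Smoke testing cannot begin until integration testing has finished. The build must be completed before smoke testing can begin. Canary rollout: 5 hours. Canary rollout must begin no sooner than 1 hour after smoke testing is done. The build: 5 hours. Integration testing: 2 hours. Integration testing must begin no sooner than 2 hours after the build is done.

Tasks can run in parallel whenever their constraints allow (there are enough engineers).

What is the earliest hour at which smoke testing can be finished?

13

Nothing blocks the build, so it runs from hour 0 to hour 5.
After the build (finishes hour 5, plus 2-hour gap → hour 7), integration testing can start at hour 7 and finishes at hour 9.
Smoke testing has to wait for integration testing (finishes hour 9); the build (finishes hour 5). The latest of these is hour 9, so smoke testing runs hour 9 to 9 + 4 = hour 13.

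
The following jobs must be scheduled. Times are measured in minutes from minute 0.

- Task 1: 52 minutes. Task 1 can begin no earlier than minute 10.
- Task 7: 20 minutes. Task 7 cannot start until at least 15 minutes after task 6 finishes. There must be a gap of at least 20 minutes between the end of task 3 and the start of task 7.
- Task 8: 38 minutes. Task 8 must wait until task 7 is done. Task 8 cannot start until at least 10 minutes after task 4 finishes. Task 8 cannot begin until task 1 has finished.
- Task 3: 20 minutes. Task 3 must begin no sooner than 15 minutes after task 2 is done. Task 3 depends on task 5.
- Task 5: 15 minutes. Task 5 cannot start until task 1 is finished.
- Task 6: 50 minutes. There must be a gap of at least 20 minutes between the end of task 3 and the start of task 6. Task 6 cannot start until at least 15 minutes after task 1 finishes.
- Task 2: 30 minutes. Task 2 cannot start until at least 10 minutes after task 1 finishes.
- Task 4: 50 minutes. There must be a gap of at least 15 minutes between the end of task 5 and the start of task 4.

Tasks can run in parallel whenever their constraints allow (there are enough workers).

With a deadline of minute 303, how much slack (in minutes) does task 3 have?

After its own release at minute 10, task 1 can start at minute 10 and finishes at minute 62.
After task 1 (finishes minute 62), task 5 can start at minute 62 and finishes at minute 77.
Task 2 waits on task 1 (finishes minute 62, plus 10-minute gap → minute 72), so it starts at minute 72 and finishes at 72 + 30 = minute 102.
Task 3 cannot start until task 2 (finishes minute 102, plus 15-minute gap → minute 117); task 5 (finishes minute 77). The controlling bound is minute 117, so task 3 finishes at 117 + 20 = minute 137.

Working backward from the deadline:
Task 8 has no dependents, so it just needs to finish by minute 303. Starting by 303 − 38 = minute 265 achieves that.
Task 7 has to be done before task 8 (must start by minute 265). That means finishing by minute 265, i.e. starting by 265 − 20 = minute 245.
Task 6 has to be done before task 7 (must start by minute 245, minus 15-minute gap → minute 230). That means finishing by minute 230, i.e. starting by 230 − 50 = minute 180.
Task 3 must finish in time for task 6 (must start by minute 180, minus 20-minute gap → minute 160); task 7 (must start by minute 245, minus 20-minute gap → minute 225). The tightest is minute 160, so task 3 must start by 160 − 20 = minute 140.
So task 3 can start as early as minute 117 and as late as minute 140, giving 140 − 117 = 23 minutes of slack.

23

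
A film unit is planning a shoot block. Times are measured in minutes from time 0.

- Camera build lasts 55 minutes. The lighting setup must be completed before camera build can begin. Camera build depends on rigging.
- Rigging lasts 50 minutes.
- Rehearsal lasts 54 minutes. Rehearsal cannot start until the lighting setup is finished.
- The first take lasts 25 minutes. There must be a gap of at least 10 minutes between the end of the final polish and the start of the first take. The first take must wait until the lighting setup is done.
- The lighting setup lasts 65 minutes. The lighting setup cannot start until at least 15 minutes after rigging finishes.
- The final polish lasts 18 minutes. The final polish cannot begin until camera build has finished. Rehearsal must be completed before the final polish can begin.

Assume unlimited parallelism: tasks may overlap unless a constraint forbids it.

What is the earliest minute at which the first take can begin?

213

Rigging has no prerequisites, so it starts at minute 0 and finishes at minute 50.
After rigging (finishes minute 50, plus 15-minute gap → minute 65), the lighting setup can start at minute 65 and finishes at minute 130.
Rehearsal cannot begin until the lighting setup (finishes minute 130). It runs from minute 130 to 130 + 54 = minute 184.
Camera build cannot start until the lighting setup (finishes minute 130); rigging (finishes minute 50). The controlling bound is minute 130, so camera build finishes at 130 + 55 = minute 185.
The final polish has to wait for camera build (finishes minute 185); rehearsal (finishes minute 184). The latest of these is minute 185, so the final polish runs minute 185 to 185 + 18 = minute 203.
The first take waits on the final polish (finishes minute 203, plus 10-minute gap → minute 213); the lighting setup (finishes minute 130). The latest of these is minute 213, which is the earliest the first take can start.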